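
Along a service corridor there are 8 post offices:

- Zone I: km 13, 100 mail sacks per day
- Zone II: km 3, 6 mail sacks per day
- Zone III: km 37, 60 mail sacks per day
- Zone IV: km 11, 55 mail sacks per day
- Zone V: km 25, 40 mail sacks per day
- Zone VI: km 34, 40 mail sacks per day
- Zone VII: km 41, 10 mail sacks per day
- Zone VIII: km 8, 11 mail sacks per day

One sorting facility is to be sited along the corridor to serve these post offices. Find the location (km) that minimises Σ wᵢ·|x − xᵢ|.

For a sum of weighted absolute distances on a line, the optimum is the weighted median (not the mean). Total weight W = 322; half-weight = 161.
Sort by position and accumulate weight:
  km 3 (Zone II, w=6) → cum 6
  km 8 (Zone VIII, w=11) → cum 17
  km 11 (Zone IV, w=55) → cum 72
  km 13 (Zone I, w=100) → cum 172  ≥ 161 → median here
  km 25 (Zone V, w=40) → cum 212
  km 34 (Zone VI, w=40) → cum 252
  km 37 (Zone III, w=60) → cum 312
  km 41 (Zone VII, w=10) → cum 322
Optimal location: km 13.

x = 13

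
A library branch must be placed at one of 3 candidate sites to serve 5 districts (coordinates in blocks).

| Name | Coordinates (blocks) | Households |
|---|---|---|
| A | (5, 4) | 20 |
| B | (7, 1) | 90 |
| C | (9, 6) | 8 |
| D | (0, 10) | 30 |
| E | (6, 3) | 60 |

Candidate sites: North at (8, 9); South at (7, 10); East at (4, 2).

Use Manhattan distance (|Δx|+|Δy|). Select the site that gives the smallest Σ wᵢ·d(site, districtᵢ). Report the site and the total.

East, total 1032 blocks

Total weighted distance at each candidate:
  North (8, 9): total = 1752
  South (7, 10): total = 1708
  East (4, 2): total = 1032
Minimum is at East with total 1032 blocks.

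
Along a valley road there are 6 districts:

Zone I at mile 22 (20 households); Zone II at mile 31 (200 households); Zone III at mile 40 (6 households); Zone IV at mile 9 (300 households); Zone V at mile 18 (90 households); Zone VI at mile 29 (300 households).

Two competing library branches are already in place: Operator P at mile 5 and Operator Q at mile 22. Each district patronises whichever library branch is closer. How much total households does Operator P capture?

300

The indifferent point is the midpoint (5+22)/2 = 13.5; districts left of it (closer to Operator P at 5) go to Operator P, those right go to Operator Q.
  Zone IV at 9 (w=300) → Operator P
  Zone V at 18 (w=90) → Operator Q
  Zone I at 22 (w=20) → Operator Q
  Zone VI at 29 (w=300) → Operator Q
  Zone II at 31 (w=200) → Operator Q
  Zone III at 40 (w=6) → Operator Q
Operator P captures 300; Operator Q captures 616.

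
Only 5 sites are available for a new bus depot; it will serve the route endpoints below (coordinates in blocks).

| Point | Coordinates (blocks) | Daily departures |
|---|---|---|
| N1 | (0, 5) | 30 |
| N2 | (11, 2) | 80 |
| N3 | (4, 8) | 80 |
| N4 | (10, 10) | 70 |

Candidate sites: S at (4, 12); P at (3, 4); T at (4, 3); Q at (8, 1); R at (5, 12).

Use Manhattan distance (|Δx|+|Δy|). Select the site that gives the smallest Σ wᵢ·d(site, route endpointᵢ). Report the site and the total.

T, total 2130 blocks

Total weighted distance at each candidate:
  S (4, 12): total = 2570
  P (3, 4): total = 2230
  T (4, 3): total = 2130
  Q (8, 1): total = 2330
  R (5, 12): total = 2530
Minimum is at T with total 2130 blocks.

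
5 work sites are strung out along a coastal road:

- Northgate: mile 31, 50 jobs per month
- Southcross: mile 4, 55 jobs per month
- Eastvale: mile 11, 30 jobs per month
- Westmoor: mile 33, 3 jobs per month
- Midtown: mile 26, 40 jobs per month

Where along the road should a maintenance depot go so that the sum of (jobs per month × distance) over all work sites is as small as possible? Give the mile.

x = 26

For a sum of weighted absolute distances on a line, the optimum is the weighted median (not the mean). Total weight W = 178; half-weight = 89.
Sort by position and accumulate weight:
  mile 4 (Southcross, w=55) → cum 55
  mile 11 (Eastvale, w=30) → cum 85
  mile 26 (Midtown, w=40) → cum 125  ≥ 89 → median here
  mile 31 (Northgate, w=50) → cum 175
  mile 33 (Westmoor, w=3) → cum 178
Optimal location: mile 26.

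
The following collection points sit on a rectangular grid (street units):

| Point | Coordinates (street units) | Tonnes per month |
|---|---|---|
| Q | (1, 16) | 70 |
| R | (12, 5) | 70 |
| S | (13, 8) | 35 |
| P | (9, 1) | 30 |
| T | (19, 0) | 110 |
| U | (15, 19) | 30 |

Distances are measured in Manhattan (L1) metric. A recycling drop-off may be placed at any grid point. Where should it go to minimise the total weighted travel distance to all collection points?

Manhattan distance separates: Σwᵢ(|x−xᵢ|+|y−yᵢ|) = Σwᵢ|x−xᵢ| + Σwᵢ|y−yᵢ|, so x and y are optimised independently as 1-D weighted medians.
Total weight W = 345; half = 172.5.
x-coordinate, sorted with cumulative weight:
  x=1 (Q, w=70) cum 70
  x=9 (P, w=30) cum 100
  x=12 (R, w=70) cum 170
  x=13 (S, w=35) cum 205  ← median
  x=15 (U, w=30) cum 235
  x=19 (T, w=110) cum 345
⇒ x* = 13
y-coordinate, sorted with cumulative weight:
  y=0 (T, w=110) cum 110
  y=1 (P, w=30) cum 140
  y=5 (R, w=70) cum 210  ← median
  y=8 (S, w=35) cum 245
  y=16 (Q, w=70) cum 315
  y=19 (U, w=30) cum 345
⇒ y* = 5

(13, 5)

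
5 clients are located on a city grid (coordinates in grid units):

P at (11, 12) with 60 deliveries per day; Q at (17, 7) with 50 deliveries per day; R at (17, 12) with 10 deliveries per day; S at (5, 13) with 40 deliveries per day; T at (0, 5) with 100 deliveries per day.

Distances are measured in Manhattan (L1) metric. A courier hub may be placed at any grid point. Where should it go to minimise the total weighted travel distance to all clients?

(5, 7)

Manhattan distance separates: Σwᵢ(|x−xᵢ|+|y−yᵢ|) = Σwᵢ|x−xᵢ| + Σwᵢ|y−yᵢ|, so x and y are optimised independently as 1-D weighted medians.
Total weight W = 260; half = 130.
x-coordinate, sorted with cumulative weight:
  x=0 (T, w=100) cum 100
  x=5 (S, w=40) cum 140  ← median
  x=11 (P, w=60) cum 200
  x=17 (Q, w=50) cum 250
  x=17 (R, w=10) cum 260
⇒ x* = 5
y-coordinate, sorted with cumulative weight:
  y=5 (T, w=100) cum 100
  y=7 (Q, w=50) cum 150  ← median
  y=12 (P, w=60) cum 210
  y=12 (R, w=10) cum 220
  y=13 (S, w=40) cum 260
⇒ y* = 7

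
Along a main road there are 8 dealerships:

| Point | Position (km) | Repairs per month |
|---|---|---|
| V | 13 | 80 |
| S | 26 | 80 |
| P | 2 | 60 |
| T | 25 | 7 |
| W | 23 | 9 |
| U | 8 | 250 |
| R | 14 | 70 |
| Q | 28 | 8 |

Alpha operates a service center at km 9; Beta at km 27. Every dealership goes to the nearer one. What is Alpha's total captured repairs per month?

460

The indifferent point is the midpoint (9+27)/2 = 18; dealerships left of it (closer to Alpha at 9) go to Alpha, those right go to Beta.
  P at 2 (w=60) → Alpha
  U at 8 (w=250) → Alpha
  V at 13 (w=80) → Alpha
  R at 14 (w=70) → Alpha
  W at 23 (w=9) → Beta
  T at 25 (w=7) → Beta
  S at 26 (w=80) → Beta
  Q at 28 (w=8) → Beta
Alpha captures 460; Beta captures 104.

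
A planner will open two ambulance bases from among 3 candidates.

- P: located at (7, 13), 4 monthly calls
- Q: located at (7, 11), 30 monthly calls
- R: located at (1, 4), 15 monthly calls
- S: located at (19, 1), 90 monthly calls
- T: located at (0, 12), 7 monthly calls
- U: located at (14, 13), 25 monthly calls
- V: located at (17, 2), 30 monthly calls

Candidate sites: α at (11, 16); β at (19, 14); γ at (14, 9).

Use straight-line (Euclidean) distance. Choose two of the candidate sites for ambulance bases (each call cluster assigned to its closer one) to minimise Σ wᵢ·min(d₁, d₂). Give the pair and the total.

{α, γ}, total 1680.5

Evaluate every pair (each demand assigned to the nearer of the two):
  {α, γ}: total = 1680.5
  {β, γ}: total = 1737.3
  {α, β}: total = 2169.4
Best pair: {α, γ} with total 1680.5.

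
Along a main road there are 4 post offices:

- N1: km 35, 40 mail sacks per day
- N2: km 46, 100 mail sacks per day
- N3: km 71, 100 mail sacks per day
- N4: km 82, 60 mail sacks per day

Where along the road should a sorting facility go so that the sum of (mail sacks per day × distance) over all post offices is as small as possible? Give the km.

x = 71

For a sum of weighted absolute distances on a line, the optimum is the weighted median (not the mean). Total weight W = 300; half-weight = 150.
Sort by position and accumulate weight:
  km 35 (N1, w=40) → cum 40
  km 46 (N2, w=100) → cum 140
  km 71 (N3, w=100) → cum 240  ≥ 150 → median here
  km 82 (N4, w=60) → cum 300
Optimal location: km 71.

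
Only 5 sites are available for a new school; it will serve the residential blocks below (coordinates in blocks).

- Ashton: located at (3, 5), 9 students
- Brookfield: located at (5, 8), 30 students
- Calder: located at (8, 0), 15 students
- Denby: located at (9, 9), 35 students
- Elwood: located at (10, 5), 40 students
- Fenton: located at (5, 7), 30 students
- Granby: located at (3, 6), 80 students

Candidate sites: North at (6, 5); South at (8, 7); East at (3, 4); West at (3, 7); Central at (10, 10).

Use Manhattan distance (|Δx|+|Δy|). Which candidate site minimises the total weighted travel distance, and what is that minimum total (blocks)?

North, total 1067 blocks

Total weighted distance at each candidate:
  North (6, 5): total = 1067
  South (8, 7): total = 1123
  East (3, 4): total = 1339
  West (3, 7): total = 1068
  Central (10, 10): total = 1888
Minimum is at North with total 1067 blocks.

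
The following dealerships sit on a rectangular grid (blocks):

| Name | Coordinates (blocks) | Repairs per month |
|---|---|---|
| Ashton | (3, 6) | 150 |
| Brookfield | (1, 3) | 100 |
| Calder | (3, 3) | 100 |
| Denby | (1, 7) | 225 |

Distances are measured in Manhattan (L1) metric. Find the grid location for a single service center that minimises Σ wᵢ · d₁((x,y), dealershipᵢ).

(1, 6)

Manhattan distance separates: Σwᵢ(|x−xᵢ|+|y−yᵢ|) = Σwᵢ|x−xᵢ| + Σwᵢ|y−yᵢ|, so x and y are optimised independently as 1-D weighted medians.
Total weight W = 575; half = 287.5.
x-coordinate, sorted with cumulative weight:
  x=1 (Brookfield, w=100) cum 100
  x=1 (Denby, w=225) cum 325  ← median
  x=3 (Ashton, w=150) cum 475
  x=3 (Calder, w=100) cum 575
⇒ x* = 1
y-coordinate, sorted with cumulative weight:
  y=3 (Brookfield, w=100) cum 100
  y=3 (Calder, w=100) cum 200
  y=6 (Ashton, w=150) cum 350  ← median
  y=7 (Denby, w=225) cum 575
⇒ y* = 6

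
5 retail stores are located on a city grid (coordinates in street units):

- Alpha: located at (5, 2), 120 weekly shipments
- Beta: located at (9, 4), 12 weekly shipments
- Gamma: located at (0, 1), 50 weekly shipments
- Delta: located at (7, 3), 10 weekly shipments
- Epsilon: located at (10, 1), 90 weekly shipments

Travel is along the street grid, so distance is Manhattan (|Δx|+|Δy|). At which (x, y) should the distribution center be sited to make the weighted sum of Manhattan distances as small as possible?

Manhattan distance separates: Σwᵢ(|x−xᵢ|+|y−yᵢ|) = Σwᵢ|x−xᵢ| + Σwᵢ|y−yᵢ|, so x and y are optimised independently as 1-D weighted medians.
Total weight W = 282; half = 141.
x-coordinate, sorted with cumulative weight:
  x=0 (Gamma, w=50) cum 50
  x=5 (Alpha, w=120) cum 170  ← median
  x=7 (Delta, w=10) cum 180
  x=9 (Beta, w=12) cum 192
  x=10 (Epsilon, w=90) cum 282
⇒ x* = 5
y-coordinate, sorted with cumulative weight:
  y=1 (Gamma, w=50) cum 50
  y=1 (Epsilon, w=90) cum 140
  y=2 (Alpha, w=120) cum 260  ← median
  y=3 (Delta, w=10) cum 270
  y=4 (Beta, w=12) cum 282
⇒ y* = 2

(5, 2)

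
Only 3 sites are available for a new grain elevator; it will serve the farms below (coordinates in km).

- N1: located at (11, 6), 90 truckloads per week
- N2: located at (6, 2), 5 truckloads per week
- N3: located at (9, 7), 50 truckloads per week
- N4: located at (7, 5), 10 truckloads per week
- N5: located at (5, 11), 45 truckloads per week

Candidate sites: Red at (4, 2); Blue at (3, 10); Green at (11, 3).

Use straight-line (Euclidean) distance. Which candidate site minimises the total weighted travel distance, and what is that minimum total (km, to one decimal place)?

Total weighted distance at each candidate:
  Red (4, 2): total = 1539.1
  Blue (3, 10): total = 1347.8
  Green (11, 3): total = 1013.8
Minimum is at Green with total 1013.8 km.

Green, total 1013.8 km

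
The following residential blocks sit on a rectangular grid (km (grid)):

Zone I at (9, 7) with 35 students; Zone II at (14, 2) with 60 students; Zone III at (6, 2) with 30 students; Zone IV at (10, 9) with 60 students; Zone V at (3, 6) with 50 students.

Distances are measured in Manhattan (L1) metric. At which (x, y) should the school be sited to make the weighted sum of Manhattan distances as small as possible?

Manhattan distance separates: Σwᵢ(|x−xᵢ|+|y−yᵢ|) = Σwᵢ|x−xᵢ| + Σwᵢ|y−yᵢ|, so x and y are optimised independently as 1-D weighted medians.
Total weight W = 235; half = 117.5.
x-coordinate, sorted with cumulative weight:
  x=3 (Zone V, w=50) cum 50
  x=6 (Zone III, w=30) cum 80
  x=9 (Zone I, w=35) cum 115
  x=10 (Zone IV, w=60) cum 175  ← median
  x=14 (Zone II, w=60) cum 235
⇒ x* = 10
y-coordinate, sorted with cumulative weight:
  y=2 (Zone II, w=60) cum 60
  y=2 (Zone III, w=30) cum 90
  y=6 (Zone V, w=50) cum 140  ← median
  y=7 (Zone I, w=35) cum 175
  y=9 (Zone IV, w=60) cum 235
⇒ y* = 6

(10, 6)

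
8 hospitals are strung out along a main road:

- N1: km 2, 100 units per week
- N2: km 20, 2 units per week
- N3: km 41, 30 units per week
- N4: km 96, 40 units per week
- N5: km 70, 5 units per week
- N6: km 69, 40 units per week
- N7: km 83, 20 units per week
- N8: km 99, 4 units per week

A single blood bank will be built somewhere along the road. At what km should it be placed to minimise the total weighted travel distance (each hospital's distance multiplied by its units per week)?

x = 41

For a sum of weighted absolute distances on a line, the optimum is the weighted median (not the mean). Total weight W = 241; half-weight = 120.5.
Sort by position and accumulate weight:
  km 2 (N1, w=100) → cum 100
  km 20 (N2, w=2) → cum 102
  km 41 (N3, w=30) → cum 132  ≥ 120.5 → median here
  km 69 (N6, w=40) → cum 172
  km 70 (N5, w=5) → cum 177
  km 83 (N7, w=20) → cum 197
  km 96 (N4, w=40) → cum 237
  km 99 (N8, w=4) → cum 241
Optimal location: km 41.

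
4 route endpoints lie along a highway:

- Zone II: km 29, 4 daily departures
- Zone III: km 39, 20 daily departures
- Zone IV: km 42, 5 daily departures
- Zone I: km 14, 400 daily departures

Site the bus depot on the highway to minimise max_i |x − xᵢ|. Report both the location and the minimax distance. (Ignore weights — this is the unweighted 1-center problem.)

The 1-center on a line is the midpoint of the two extreme points: leftmost at 14, rightmost at 42.
Optimal location = (14 + 42)/2 = 28; maximum distance = (42 − 14)/2 = 14.

location 28, max distance 14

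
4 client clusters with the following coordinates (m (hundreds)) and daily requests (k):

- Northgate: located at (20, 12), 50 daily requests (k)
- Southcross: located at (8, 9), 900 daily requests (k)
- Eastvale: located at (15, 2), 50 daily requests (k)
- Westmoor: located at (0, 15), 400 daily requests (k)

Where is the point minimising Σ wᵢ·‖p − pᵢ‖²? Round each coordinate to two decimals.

(6.39, 10.57)

The minimiser of Σwᵢ‖p−pᵢ‖² is the weighted centroid p* = (Σwᵢpᵢ)/(Σwᵢ).
Σwᵢ = 1400.
Σwᵢxᵢ = 50·20 + 900·8 + 50·15 + 400·0 = 8950.
Σwᵢyᵢ = 50·12 + 900·9 + 50·2 + 400·15 = 14800.
x* = 8950/1400 = 6.39, y* = 14800/1400 = 10.57.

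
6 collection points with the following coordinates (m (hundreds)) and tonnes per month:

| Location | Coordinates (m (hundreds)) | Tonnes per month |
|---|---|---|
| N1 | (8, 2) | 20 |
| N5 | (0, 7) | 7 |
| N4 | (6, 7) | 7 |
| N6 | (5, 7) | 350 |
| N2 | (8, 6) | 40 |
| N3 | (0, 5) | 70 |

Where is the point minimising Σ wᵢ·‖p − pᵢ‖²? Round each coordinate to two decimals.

(4.60, 6.43)

The minimiser of Σwᵢ‖p−pᵢ‖² is the weighted centroid p* = (Σwᵢpᵢ)/(Σwᵢ).
Σwᵢ = 494.
Σwᵢxᵢ = 20·8 + 7·0 + 7·6 + 350·5 + 40·8 + 70·0 = 2272.
Σwᵢyᵢ = 20·2 + 7·7 + 7·7 + 350·7 + 40·6 + 70·5 = 3178.
x* = 2272/494 = 4.60, y* = 3178/494 = 6.43.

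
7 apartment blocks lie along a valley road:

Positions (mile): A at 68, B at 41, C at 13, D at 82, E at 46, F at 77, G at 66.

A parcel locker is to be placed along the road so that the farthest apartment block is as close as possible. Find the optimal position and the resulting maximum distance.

location 47.5, max distance 34.5

The 1-center on a line is the midpoint of the two extreme points: leftmost at 13, rightmost at 82.
Optimal location = (13 + 82)/2 = 47.5; maximum distance = (82 − 13)/2 = 34.5.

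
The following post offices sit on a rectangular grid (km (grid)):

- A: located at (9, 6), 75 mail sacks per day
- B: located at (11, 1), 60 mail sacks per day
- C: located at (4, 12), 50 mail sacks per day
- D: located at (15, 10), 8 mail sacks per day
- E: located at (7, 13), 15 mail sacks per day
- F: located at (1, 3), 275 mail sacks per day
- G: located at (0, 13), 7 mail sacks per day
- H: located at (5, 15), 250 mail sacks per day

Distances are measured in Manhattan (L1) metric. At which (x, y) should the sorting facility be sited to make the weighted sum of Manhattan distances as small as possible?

(5, 6)

Manhattan distance separates: Σwᵢ(|x−xᵢ|+|y−yᵢ|) = Σwᵢ|x−xᵢ| + Σwᵢ|y−yᵢ|, so x and y are optimised independently as 1-D weighted medians.
Total weight W = 740; half = 370.
x-coordinate, sorted with cumulative weight:
  x=0 (G, w=7) cum 7
  x=1 (F, w=275) cum 282
  x=4 (C, w=50) cum 332
  x=5 (H, w=250) cum 582  ← median
  x=7 (E, w=15) cum 597
  x=9 (A, w=75) cum 672
  x=11 (B, w=60) cum 732
  x=15 (D, w=8) cum 740
⇒ x* = 5
y-coordinate, sorted with cumulative weight:
  y=1 (B, w=60) cum 60
  y=3 (F, w=275) cum 335
  y=6 (A, w=75) cum 410  ← median
  y=10 (D, w=8) cum 418
  y=12 (C, w=50) cum 468
  y=13 (E, w=15) cum 483
  y=13 (G, w=7) cum 490
  y=15 (H, w=250) cum 740
⇒ y* = 6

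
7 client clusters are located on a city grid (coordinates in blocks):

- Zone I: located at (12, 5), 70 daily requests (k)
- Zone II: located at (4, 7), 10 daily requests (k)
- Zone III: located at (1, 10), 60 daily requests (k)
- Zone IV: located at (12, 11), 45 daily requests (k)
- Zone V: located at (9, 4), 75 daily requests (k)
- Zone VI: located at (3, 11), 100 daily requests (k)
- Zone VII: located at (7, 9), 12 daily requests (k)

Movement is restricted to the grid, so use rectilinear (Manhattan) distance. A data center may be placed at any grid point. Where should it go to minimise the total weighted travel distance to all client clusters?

Manhattan distance separates: Σwᵢ(|x−xᵢ|+|y−yᵢ|) = Σwᵢ|x−xᵢ| + Σwᵢ|y−yᵢ|, so x and y are optimised independently as 1-D weighted medians.
Total weight W = 372; half = 186.
x-coordinate, sorted with cumulative weight:
  x=1 (Zone III, w=60) cum 60
  x=3 (Zone VI, w=100) cum 160
  x=4 (Zone II, w=10) cum 170
  x=7 (Zone VII, w=12) cum 182
  x=9 (Zone V, w=75) cum 257  ← median
  x=12 (Zone I, w=70) cum 327
  x=12 (Zone IV, w=45) cum 372
⇒ x* = 9
y-coordinate, sorted with cumulative weight:
  y=4 (Zone V, w=75) cum 75
  y=5 (Zone I, w=70) cum 145
  y=7 (Zone II, w=10) cum 155
  y=9 (Zone VII, w=12) cum 167
  y=10 (Zone III, w=60) cum 227  ← median
  y=11 (Zone IV, w=45) cum 272
  y=11 (Zone VI, w=100) cum 372
⇒ y* = 10

(9, 10)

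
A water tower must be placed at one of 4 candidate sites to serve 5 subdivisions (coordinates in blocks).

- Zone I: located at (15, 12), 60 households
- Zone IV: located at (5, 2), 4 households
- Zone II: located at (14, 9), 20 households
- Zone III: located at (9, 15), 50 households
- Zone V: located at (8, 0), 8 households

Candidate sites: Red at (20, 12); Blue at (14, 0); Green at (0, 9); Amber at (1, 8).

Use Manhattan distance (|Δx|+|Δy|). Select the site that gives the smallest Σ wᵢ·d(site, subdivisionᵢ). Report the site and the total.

Red, total 1472 blocks

Total weighted distance at each candidate:
  Red (20, 12): total = 1472
  Blue (14, 0): total = 2052
  Green (0, 9): total = 2294
  Amber (1, 8): total = 2270
Minimum is at Red with total 1472 blocks.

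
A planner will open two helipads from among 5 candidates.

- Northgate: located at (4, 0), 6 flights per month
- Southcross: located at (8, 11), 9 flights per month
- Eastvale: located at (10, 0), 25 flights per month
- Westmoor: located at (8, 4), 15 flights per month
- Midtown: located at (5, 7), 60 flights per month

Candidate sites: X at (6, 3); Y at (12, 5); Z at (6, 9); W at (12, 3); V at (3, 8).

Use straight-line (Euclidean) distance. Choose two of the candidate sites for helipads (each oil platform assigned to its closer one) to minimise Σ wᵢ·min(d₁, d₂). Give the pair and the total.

Evaluate every pair (each demand assigned to the nearer of the two):
  {X, Z}: total = 339.8
  {Z, W}: total = 362.9
  {X, V}: total = 366.8
  {W, V}: total = 387.0
  {Y, Z}: total = 411.4
  {Y, V}: total = 431.5
  {X, W}: total = 466.9
  {X, Y}: total = 492.5
  {Z, V}: total = 535.0
  {Y, W}: total = 705.0
Best pair: {X, Z} with total 339.8.

{X, Z}, total 339.8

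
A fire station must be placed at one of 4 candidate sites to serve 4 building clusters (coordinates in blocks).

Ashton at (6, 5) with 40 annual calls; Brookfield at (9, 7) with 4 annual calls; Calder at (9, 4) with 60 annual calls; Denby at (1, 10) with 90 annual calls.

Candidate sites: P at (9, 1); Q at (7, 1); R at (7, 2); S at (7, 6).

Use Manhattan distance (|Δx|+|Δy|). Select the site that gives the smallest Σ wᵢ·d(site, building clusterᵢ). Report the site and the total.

S, total 1232 blocks

Total weighted distance at each candidate:
  P (9, 1): total = 2014
  Q (7, 1): total = 1882
  R (7, 2): total = 1688
  S (7, 6): total = 1232
Minimum is at S with total 1232 blocks.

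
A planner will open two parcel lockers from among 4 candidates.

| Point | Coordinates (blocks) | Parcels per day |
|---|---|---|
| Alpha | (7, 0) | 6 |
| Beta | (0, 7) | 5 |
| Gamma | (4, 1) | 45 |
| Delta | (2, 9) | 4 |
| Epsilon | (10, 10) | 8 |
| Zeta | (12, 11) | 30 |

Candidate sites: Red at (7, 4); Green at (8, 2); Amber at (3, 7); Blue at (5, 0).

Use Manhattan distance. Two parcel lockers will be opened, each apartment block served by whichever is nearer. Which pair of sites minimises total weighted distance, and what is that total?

Evaluate every pair (each demand assigned to the nearer of the two):
  {Amber, Blue}: total = 599
  {Red, Blue}: total = 624
  {Green, Blue}: total = 680
  {Green, Amber}: total = 740
  {Red, Amber}: total = 753
  {Red, Green}: total = 765
Best pair: {Amber, Blue} with total 599.

{Amber, Blue}, total 599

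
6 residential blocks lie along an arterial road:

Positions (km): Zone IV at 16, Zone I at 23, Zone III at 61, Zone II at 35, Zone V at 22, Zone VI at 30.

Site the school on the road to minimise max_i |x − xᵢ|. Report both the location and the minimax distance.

location 38.5, max distance 22.5

The 1-center on a line is the midpoint of the two extreme points: leftmost at 16, rightmost at 61.
Optimal location = (16 + 61)/2 = 38.5; maximum distance = (61 − 16)/2 = 22.5.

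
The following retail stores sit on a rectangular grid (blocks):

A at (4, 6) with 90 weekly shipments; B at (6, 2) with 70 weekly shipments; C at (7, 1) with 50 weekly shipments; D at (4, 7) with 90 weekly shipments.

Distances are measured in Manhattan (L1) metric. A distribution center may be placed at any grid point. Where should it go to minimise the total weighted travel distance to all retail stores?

Manhattan distance separates: Σwᵢ(|x−xᵢ|+|y−yᵢ|) = Σwᵢ|x−xᵢ| + Σwᵢ|y−yᵢ|, so x and y are optimised independently as 1-D weighted medians.
Total weight W = 300; half = 150.
x-coordinate, sorted with cumulative weight:
  x=4 (A, w=90) cum 90
  x=4 (D, w=90) cum 180  ← median
  x=6 (B, w=70) cum 250
  x=7 (C, w=50) cum 300
⇒ x* = 4
y-coordinate, sorted with cumulative weight:
  y=1 (C, w=50) cum 50
  y=2 (B, w=70) cum 120
  y=6 (A, w=90) cum 210  ← median
  y=7 (D, w=90) cum 300
⇒ y* = 6

(4, 6)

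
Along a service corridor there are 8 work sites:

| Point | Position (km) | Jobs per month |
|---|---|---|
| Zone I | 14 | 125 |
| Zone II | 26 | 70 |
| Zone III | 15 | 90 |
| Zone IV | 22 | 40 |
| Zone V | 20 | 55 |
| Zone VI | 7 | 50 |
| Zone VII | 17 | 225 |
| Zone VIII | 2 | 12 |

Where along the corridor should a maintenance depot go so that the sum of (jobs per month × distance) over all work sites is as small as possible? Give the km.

x = 17

For a sum of weighted absolute distances on a line, the optimum is the weighted median (not the mean). Total weight W = 667; half-weight = 333.5.
Sort by position and accumulate weight:
  km 2 (Zone VIII, w=12) → cum 12
  km 7 (Zone VI, w=50) → cum 62
  km 14 (Zone I, w=125) → cum 187
  km 15 (Zone III, w=90) → cum 277
  km 17 (Zone VII, w=225) → cum 502  ≥ 333.5 → median here
  km 20 (Zone V, w=55) → cum 557
  km 22 (Zone IV, w=40) → cum 597
  km 26 (Zone II, w=70) → cum 667
Optimal location: km 17.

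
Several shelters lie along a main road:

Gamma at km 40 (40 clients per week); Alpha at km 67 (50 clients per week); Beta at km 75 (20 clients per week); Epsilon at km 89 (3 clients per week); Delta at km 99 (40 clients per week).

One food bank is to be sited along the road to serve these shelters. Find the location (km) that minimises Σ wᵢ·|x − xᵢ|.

For a sum of weighted absolute distances on a line, the optimum is the weighted median (not the mean). Total weight W = 153; half-weight = 76.5.
Sort by position and accumulate weight:
  km 40 (Gamma, w=40) → cum 40
  km 67 (Alpha, w=50) → cum 90  ≥ 76.5 → median here
  km 75 (Beta, w=20) → cum 110
  km 89 (Epsilon, w=3) → cum 113
  km 99 (Delta, w=40) → cum 153
Optimal location: km 67.

x = 67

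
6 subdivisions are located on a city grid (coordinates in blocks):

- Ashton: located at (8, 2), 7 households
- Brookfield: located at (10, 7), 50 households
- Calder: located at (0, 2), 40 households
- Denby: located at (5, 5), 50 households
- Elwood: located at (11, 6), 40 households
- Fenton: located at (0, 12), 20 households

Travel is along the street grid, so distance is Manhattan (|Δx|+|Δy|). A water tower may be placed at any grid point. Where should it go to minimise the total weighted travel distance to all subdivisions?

Manhattan distance separates: Σwᵢ(|x−xᵢ|+|y−yᵢ|) = Σwᵢ|x−xᵢ| + Σwᵢ|y−yᵢ|, so x and y are optimised independently as 1-D weighted medians.
Total weight W = 207; half = 103.5.
x-coordinate, sorted with cumulative weight:
  x=0 (Calder, w=40) cum 40
  x=0 (Fenton, w=20) cum 60
  x=5 (Denby, w=50) cum 110  ← median
  x=8 (Ashton, w=7) cum 117
  x=10 (Brookfield, w=50) cum 167
  x=11 (Elwood, w=40) cum 207
⇒ x* = 5
y-coordinate, sorted with cumulative weight:
  y=2 (Ashton, w=7) cum 7
  y=2 (Calder, w=40) cum 47
  y=5 (Denby, w=50) cum 97
  y=6 (Elwood, w=40) cum 137  ← median
  y=7 (Brookfield, w=50) cum 187
  y=12 (Fenton, w=20) cum 207
⇒ y* = 6

(5, 6)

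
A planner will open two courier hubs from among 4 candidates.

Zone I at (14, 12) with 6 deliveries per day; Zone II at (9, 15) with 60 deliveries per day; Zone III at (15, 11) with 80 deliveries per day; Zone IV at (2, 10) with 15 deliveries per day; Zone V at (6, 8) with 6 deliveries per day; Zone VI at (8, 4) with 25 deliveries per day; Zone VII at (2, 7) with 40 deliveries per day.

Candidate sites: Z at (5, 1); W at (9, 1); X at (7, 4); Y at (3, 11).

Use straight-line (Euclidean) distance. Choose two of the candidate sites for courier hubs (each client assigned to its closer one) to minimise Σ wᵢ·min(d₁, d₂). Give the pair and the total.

Evaluate every pair (each demand assigned to the nearer of the two):
  {X, Y}: total = 1582.7
  {W, Y}: total = 1722.5
  {Z, Y}: total = 1776.6
  {Z, X}: total = 1985.1
  {W, X}: total = 1985.1
  {Z, W}: total = 2377.6
Best pair: {X, Y} with total 1582.7.

{X, Y}, total 1582.7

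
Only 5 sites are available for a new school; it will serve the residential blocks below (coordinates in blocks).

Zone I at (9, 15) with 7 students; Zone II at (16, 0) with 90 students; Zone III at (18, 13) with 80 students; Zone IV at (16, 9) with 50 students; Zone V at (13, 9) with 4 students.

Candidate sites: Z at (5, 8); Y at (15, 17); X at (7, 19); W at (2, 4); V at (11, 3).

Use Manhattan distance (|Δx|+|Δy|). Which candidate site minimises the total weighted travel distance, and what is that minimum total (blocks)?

Total weighted distance at each candidate:
  Z (5, 8): total = 3863
  Y (15, 17): total = 2726
  X (7, 19): total = 4936
  W (2, 4): total = 4760
  V (11, 3): total = 2760
Minimum is at Y with total 2726 blocks.

Y, total 2726 blocks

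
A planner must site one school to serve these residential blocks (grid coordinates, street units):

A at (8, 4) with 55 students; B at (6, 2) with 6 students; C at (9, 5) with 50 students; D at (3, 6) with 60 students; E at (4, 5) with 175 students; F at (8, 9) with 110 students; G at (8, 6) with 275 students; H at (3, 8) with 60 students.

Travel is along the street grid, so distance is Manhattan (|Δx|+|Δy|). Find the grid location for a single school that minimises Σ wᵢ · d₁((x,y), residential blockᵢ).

(8, 6)

Manhattan distance separates: Σwᵢ(|x−xᵢ|+|y−yᵢ|) = Σwᵢ|x−xᵢ| + Σwᵢ|y−yᵢ|, so x and y are optimised independently as 1-D weighted medians.
Total weight W = 791; half = 395.5.
x-coordinate, sorted with cumulative weight:
  x=3 (D, w=60) cum 60
  x=3 (H, w=60) cum 120
  x=4 (E, w=175) cum 295
  x=6 (B, w=6) cum 301
  x=8 (A, w=55) cum 356
  x=8 (F, w=110) cum 466  ← median
  x=8 (G, w=275) cum 741
  x=9 (C, w=50) cum 791
⇒ x* = 8
y-coordinate, sorted with cumulative weight:
  y=2 (B, w=6) cum 6
  y=4 (A, w=55) cum 61
  y=5 (C, w=50) cum 111
  y=5 (E, w=175) cum 286
  y=6 (D, w=60) cum 346
  y=6 (G, w=275) cum 621  ← median
  y=8 (H, w=60) cum 681
  y=9 (F, w=110) cum 791
⇒ y* = 6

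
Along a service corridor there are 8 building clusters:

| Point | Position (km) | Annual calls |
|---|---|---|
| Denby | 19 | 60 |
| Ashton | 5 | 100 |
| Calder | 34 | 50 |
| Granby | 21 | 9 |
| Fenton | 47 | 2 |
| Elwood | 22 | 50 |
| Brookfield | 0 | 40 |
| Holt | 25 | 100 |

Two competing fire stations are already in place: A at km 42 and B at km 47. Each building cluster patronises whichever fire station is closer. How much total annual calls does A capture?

The indifferent point is the midpoint (42+47)/2 = 44.5; building clusters left of it (closer to A at 42) go to A, those right go to B.
  Brookfield at 0 (w=40) → A
  Ashton at 5 (w=100) → A
  Denby at 19 (w=60) → A
  Granby at 21 (w=9) → A
  Elwood at 22 (w=50) → A
  Holt at 25 (w=100) → A
  Calder at 34 (w=50) → A
  Fenton at 47 (w=2) → B
A captures 409; B captures 2.

409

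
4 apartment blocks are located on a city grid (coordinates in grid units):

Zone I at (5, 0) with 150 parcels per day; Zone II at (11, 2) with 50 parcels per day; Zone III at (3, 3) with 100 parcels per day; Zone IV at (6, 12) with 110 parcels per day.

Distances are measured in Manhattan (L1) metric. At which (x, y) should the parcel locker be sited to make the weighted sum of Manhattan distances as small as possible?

Manhattan distance separates: Σwᵢ(|x−xᵢ|+|y−yᵢ|) = Σwᵢ|x−xᵢ| + Σwᵢ|y−yᵢ|, so x and y are optimised independently as 1-D weighted medians.
Total weight W = 410; half = 205.
x-coordinate, sorted with cumulative weight:
  x=3 (Zone III, w=100) cum 100
  x=5 (Zone I, w=150) cum 250  ← median
  x=6 (Zone IV, w=110) cum 360
  x=11 (Zone II, w=50) cum 410
⇒ x* = 5
y-coordinate, sorted with cumulative weight:
  y=0 (Zone I, w=150) cum 150
  y=2 (Zone II, w=50) cum 200
  y=3 (Zone III, w=100) cum 300  ← median
  y=12 (Zone IV, w=110) cum 410
⇒ y* = 3

(5, 3)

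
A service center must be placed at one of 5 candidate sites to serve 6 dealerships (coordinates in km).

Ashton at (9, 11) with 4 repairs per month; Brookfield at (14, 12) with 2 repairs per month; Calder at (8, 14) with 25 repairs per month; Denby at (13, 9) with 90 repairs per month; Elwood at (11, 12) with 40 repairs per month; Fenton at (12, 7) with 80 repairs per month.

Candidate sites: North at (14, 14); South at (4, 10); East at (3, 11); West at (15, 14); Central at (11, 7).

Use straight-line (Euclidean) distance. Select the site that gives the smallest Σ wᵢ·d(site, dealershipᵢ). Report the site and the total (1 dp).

Total weighted distance at each candidate:
  North (14, 14): total = 1362.9
  South (4, 10): total = 1971.9
  East (3, 11): total = 2220.1
  West (15, 14): total = 1479.1
  Central (11, 7): total = 754.5
Minimum is at Central with total 754.5 km.

Central, total 754.5 km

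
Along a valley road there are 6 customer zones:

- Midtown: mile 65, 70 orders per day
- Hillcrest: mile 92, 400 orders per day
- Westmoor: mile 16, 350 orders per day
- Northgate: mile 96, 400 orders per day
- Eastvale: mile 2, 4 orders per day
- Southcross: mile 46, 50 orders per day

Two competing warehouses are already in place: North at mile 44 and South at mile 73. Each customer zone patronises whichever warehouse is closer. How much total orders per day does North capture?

404

The indifferent point is the midpoint (44+73)/2 = 58.5; customer zones left of it (closer to North at 44) go to North, those right go to South.
  Eastvale at 2 (w=4) → North
  Westmoor at 16 (w=350) → North
  Southcross at 46 (w=50) → North
  Midtown at 65 (w=70) → South
  Hillcrest at 92 (w=400) → South
  Northgate at 96 (w=400) → South
North captures 404; South captures 870.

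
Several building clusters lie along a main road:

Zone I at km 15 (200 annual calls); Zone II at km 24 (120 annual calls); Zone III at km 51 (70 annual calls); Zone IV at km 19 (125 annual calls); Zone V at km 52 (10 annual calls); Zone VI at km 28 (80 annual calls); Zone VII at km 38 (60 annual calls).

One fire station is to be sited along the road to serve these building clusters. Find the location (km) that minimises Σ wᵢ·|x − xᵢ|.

x = 24

For a sum of weighted absolute distances on a line, the optimum is the weighted median (not the mean). Total weight W = 665; half-weight = 332.5.
Sort by position and accumulate weight:
  km 15 (Zone I, w=200) → cum 200
  km 19 (Zone IV, w=125) → cum 325
  km 24 (Zone II, w=120) → cum 445  ≥ 332.5 → median here
  km 28 (Zone VI, w=80) → cum 525
  km 38 (Zone VII, w=60) → cum 585
  km 51 (Zone III, w=70) → cum 655
  km 52 (Zone V, w=10) → cum 665
Optimal location: km 24.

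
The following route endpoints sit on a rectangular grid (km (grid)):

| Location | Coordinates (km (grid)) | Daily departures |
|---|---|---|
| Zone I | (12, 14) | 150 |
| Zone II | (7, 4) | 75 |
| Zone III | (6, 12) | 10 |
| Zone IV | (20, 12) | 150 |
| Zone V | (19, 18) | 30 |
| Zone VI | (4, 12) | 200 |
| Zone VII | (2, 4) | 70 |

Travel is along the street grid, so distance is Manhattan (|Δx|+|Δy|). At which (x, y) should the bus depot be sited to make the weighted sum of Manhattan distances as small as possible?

(7, 12)

Manhattan distance separates: Σwᵢ(|x−xᵢ|+|y−yᵢ|) = Σwᵢ|x−xᵢ| + Σwᵢ|y−yᵢ|, so x and y are optimised independently as 1-D weighted medians.
Total weight W = 685; half = 342.5.
x-coordinate, sorted with cumulative weight:
  x=2 (Zone VII, w=70) cum 70
  x=4 (Zone VI, w=200) cum 270
  x=6 (Zone III, w=10) cum 280
  x=7 (Zone II, w=75) cum 355  ← median
  x=12 (Zone I, w=150) cum 505
  x=19 (Zone V, w=30) cum 535
  x=20 (Zone IV, w=150) cum 685
⇒ x* = 7
y-coordinate, sorted with cumulative weight:
  y=4 (Zone II, w=75) cum 75
  y=4 (Zone VII, w=70) cum 145
  y=12 (Zone III, w=10) cum 155
  y=12 (Zone IV, w=150) cum 305
  y=12 (Zone VI, w=200) cum 505  ← median
  y=14 (Zone I, w=150) cum 655
  y=18 (Zone V, w=30) cum 685
⇒ y* = 12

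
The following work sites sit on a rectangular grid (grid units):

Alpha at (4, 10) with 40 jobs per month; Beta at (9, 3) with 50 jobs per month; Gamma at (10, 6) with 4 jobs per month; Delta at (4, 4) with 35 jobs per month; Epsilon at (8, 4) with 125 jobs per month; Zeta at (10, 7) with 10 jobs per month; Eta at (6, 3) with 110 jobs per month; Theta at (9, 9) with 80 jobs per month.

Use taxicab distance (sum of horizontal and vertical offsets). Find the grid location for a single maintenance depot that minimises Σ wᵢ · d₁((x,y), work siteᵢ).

(8, 4)

Manhattan distance separates: Σwᵢ(|x−xᵢ|+|y−yᵢ|) = Σwᵢ|x−xᵢ| + Σwᵢ|y−yᵢ|, so x and y are optimised independently as 1-D weighted medians.
Total weight W = 454; half = 227.
x-coordinate, sorted with cumulative weight:
  x=4 (Alpha, w=40) cum 40
  x=4 (Delta, w=35) cum 75
  x=6 (Eta, w=110) cum 185
  x=8 (Epsilon, w=125) cum 310  ← median
  x=9 (Beta, w=50) cum 360
  x=9 (Theta, w=80) cum 440
  x=10 (Gamma, w=4) cum 444
  x=10 (Zeta, w=10) cum 454
⇒ x* = 8
y-coordinate, sorted with cumulative weight:
  y=3 (Beta, w=50) cum 50
  y=3 (Eta, w=110) cum 160
  y=4 (Delta, w=35) cum 195
  y=4 (Epsilon, w=125) cum 320  ← median
  y=6 (Gamma, w=4) cum 324
  y=7 (Zeta, w=10) cum 334
  y=9 (Theta, w=80) cum 414
  y=10 (Alpha, w=40) cum 454
⇒ y* = 4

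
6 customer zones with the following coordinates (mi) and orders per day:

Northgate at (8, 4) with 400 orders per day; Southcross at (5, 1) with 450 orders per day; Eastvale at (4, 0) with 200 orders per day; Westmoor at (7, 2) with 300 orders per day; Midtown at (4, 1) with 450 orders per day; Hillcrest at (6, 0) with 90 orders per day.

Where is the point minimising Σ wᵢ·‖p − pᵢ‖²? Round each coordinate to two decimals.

(5.66, 1.64)

The minimiser of Σwᵢ‖p−pᵢ‖² is the weighted centroid p* = (Σwᵢpᵢ)/(Σwᵢ).
Σwᵢ = 1890.
Σwᵢxᵢ = 400·8 + 450·5 + 200·4 + 300·7 + 450·4 + 90·6 = 10690.
Σwᵢyᵢ = 400·4 + 450·1 + 200·0 + 300·2 + 450·1 + 90·0 = 3100.
x* = 10690/1890 = 5.66, y* = 3100/1890 = 1.64.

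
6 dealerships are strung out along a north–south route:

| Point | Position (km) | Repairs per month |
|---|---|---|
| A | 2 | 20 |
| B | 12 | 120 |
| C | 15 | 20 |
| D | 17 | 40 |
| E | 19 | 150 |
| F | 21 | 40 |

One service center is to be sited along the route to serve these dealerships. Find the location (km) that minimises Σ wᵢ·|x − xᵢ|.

x = 17

For a sum of weighted absolute distances on a line, the optimum is the weighted median (not the mean). Total weight W = 390; half-weight = 195.
Sort by position and accumulate weight:
  km 2 (A, w=20) → cum 20
  km 12 (B, w=120) → cum 140
  km 15 (C, w=20) → cum 160
  km 17 (D, w=40) → cum 200  ≥ 195 → median here
  km 19 (E, w=150) → cum 350
  km 21 (F, w=40) → cum 390
Optimal location: km 17.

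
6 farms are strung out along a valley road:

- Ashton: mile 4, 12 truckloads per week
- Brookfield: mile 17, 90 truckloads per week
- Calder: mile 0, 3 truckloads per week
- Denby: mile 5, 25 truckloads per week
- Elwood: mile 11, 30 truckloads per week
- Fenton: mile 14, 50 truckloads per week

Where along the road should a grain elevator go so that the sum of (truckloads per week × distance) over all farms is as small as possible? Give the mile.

x = 14

For a sum of weighted absolute distances on a line, the optimum is the weighted median (not the mean). Total weight W = 210; half-weight = 105.
Sort by position and accumulate weight:
  mile 0 (Calder, w=3) → cum 3
  mile 4 (Ashton, w=12) → cum 15
  mile 5 (Denby, w=25) → cum 40
  mile 11 (Elwood, w=30) → cum 70
  mile 14 (Fenton, w=50) → cum 120  ≥ 105 → median here
  mile 17 (Brookfield, w=90) → cum 210
Optimal location: mile 14.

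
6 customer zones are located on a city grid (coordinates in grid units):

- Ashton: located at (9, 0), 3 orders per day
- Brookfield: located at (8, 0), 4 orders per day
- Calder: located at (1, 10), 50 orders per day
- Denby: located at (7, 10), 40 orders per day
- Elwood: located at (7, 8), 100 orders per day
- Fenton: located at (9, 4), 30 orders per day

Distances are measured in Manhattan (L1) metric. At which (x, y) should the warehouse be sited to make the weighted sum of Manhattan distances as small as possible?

(7, 8)

Manhattan distance separates: Σwᵢ(|x−xᵢ|+|y−yᵢ|) = Σwᵢ|x−xᵢ| + Σwᵢ|y−yᵢ|, so x and y are optimised independently as 1-D weighted medians.
Total weight W = 227; half = 113.5.
x-coordinate, sorted with cumulative weight:
  x=1 (Calder, w=50) cum 50
  x=7 (Denby, w=40) cum 90
  x=7 (Elwood, w=100) cum 190  ← median
  x=8 (Brookfield, w=4) cum 194
  x=9 (Ashton, w=3) cum 197
  x=9 (Fenton, w=30) cum 227
⇒ x* = 7
y-coordinate, sorted with cumulative weight:
  y=0 (Ashton, w=3) cum 3
  y=0 (Brookfield, w=4) cum 7
  y=4 (Fenton, w=30) cum 37
  y=8 (Elwood, w=100) cum 137  ← median
  y=10 (Calder, w=50) cum 187
  y=10 (Denby, w=40) cum 227
⇒ y* = 8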